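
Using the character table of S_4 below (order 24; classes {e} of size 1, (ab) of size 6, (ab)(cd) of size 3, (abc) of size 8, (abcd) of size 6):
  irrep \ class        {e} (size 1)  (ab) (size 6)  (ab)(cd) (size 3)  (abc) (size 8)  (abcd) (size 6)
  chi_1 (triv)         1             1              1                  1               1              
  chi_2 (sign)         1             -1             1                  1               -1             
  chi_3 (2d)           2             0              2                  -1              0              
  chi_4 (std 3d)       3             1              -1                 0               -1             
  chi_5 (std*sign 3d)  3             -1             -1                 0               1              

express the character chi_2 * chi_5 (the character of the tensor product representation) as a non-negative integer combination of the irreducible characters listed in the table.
chi_2 tensor chi_5 = chi_4 (all other irreducibles have multiplicity 0).

Explanation: The character of a tensor product is the pointwise product (chi_2 * chi_5)(C) = chi_2(C) * chi_5(C):
  {e}: (1)*(3), (ab): (-1)*(-1), (ab)(cd): (1)*(-1), (abc): (1)*(0), (abcd): (-1)*(1)
so (chi_2 * chi_5) takes values
  {e} -> 3, (ab) -> 1, (ab)(cd) -> -1, (abc) -> 0, (abcd) -> -1.
Now take the inner product of this character with each irreducible chi from the table, <chi_2*chi_5, chi> = (1/24) sum_C |C| (chi_2*chi_5)(C) conj(chi(C)):
  <chi_2*chi_5, chi_1> = (1/24)[1*(3)*conj(1) + 6*(1)*conj(1) + 3*(-1)*conj(1) + 8*(0)*conj(1) + 6*(-1)*conj(1)]
      = (1/24)[(3) + (6) + (-3) + (0) + (-6)] = 0/24 = 0
  <chi_2*chi_5, chi_2> = (1/24)[1*(3)*conj(1) + 6*(1)*conj(-1) + 3*(-1)*conj(1) + 8*(0)*conj(1) + 6*(-1)*conj(-1)]
      = (1/24)[(3) + (-6) + (-3) + (0) + (6)] = 0/24 = 0
  <chi_2*chi_5, chi_3> = (1/24)[1*(3)*conj(2) + 6*(1)*conj(0) + 3*(-1)*conj(2) + 8*(0)*conj(-1) + 6*(-1)*conj(0)]
      = (1/24)[(6) + (0) + (-6) + (0) + (0)] = 0/24 = 0
  <chi_2*chi_5, chi_4> = (1/24)[1*(3)*conj(3) + 6*(1)*conj(1) + 3*(-1)*conj(-1) + 8*(0)*conj(0) + 6*(-1)*conj(-1)]
      = (1/24)[(9) + (6) + (3) + (0) + (6)] = 24/24 = 1
  <chi_2*chi_5, chi_5> = (1/24)[1*(3)*conj(3) + 6*(1)*conj(-1) + 3*(-1)*conj(-1) + 8*(0)*conj(0) + 6*(-1)*conj(1)]
      = (1/24)[(9) + (-6) + (3) + (0) + (-6)] = 0/24 = 0
Hence the multiplicities are chi_4: 1. Dimension check: dim(chi_2)*dim(chi_5) = 1*3 = 3 and sum (mult * dim) = 1*3 = 3.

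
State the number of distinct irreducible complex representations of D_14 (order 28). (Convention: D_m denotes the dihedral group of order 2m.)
10

Argument: The number of irreducible complex representations of a finite group equals its number of conjugacy classes. D_14 has 10 conjugacy classes (n/2 + 3 for n even), so D_14 (order 28) has exactly 10 irreducible complex representations.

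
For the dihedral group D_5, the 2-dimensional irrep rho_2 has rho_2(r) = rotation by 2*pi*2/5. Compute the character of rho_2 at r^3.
chi_{rho_2}(r^3) = 2*cos(2*pi*2*3/5) = -1/2 + sqrt(5)/2

Solution. rho_2(r^3) is rotation by angle 2*pi*2*3/5, whose trace is 2*cos(2*pi*2*3/5) = -1/2 + sqrt(5)/2.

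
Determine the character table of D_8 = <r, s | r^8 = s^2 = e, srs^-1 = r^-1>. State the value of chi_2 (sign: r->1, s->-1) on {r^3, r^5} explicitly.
Conjugacy classes: {e} of size 1, {r^4} of size 1, {r^1, r^7} of size 2, {r^2, r^6} of size 2, {r^3, r^5} of size 2, {s, sr^2, ...} of size 4, {sr, sr^3, ...} of size 4.
Character table:
  irrep \ class              {e} (size 1)  {r^4} (size 1)  {r^1, r^7} (size 2)  {r^2, r^6} (size 2)  {r^3, r^5} (size 2)  {s, sr^2, ...} (size 4)  {sr, sr^3, ...} (size 4)
  chi_1 (triv)               1             1               1                    1                    1                    1                        1                       
  chi_2 (sign: r->1, s->-1)  1             1               1                    1                    1                    -1                       -1                      
  chi_3 (r->-1, s->1)        1             1               -1                   1                    -1                   1                        -1                      
  chi_4 (r->-1, s->-1)       1             1               -1                   1                    -1                   -1                       1                       
  chi_5 (2d, j=1)            2             -2              sqrt(2)              0                    -sqrt(2)             0                        0                       
  chi_6 (2d, j=2)            2             2               0                    -2                   0                    0                        0                       
  chi_7 (2d, j=3)            2             -2              -sqrt(2)             0                    sqrt(2)              0                        0                       

Spot check: chi_2 (sign: r->1, s->-1) on {r^3, r^5} = 1.

Argument: D_8 has order 2*8 = 16 with 7 conjugacy classes, hence 7 irreducibles. Sum of squared dims 1 + 1 + 1 + 1 + 4 + 4 + 4 = 16 = |G|. Linear characters come from the abelianisation; the 2-dimensional irreps have character r^k -> 2*cos(2*pi*j*k/8), reflections -> 0.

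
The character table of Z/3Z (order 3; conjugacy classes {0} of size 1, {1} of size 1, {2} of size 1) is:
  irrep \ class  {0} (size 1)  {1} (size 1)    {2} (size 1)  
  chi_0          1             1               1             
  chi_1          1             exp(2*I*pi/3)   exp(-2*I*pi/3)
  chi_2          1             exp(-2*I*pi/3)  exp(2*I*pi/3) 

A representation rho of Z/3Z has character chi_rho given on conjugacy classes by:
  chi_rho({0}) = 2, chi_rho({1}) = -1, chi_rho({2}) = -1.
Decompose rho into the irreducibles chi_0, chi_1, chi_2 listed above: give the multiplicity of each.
Multiplicities: chi_0: 0, chi_1: 1, chi_2: 1.

Argument: Use <chi_rho, chi> = (1/|G|) sum_C |C| * chi_rho(C) * conj(chi(C)) with |G| = 3 for each irreducible chi in the table:
  <chi_rho, chi_0> = (1/3)[1*(2)*conj(1) + 1*(-1)*conj(1) + 1*(-1)*conj(1)]
      = (1/3)[(2) + (-1) + (-1)] = 0/3 = 0
  <chi_rho, chi_1> = (1/3)[1*(2)*conj(1) + 1*(-1)*conj(exp(2*I*pi/3)) + 1*(-1)*conj(exp(-2*I*pi/3))]
      = (1/3)[(2) + (1 + exp(2*I*pi/3)) + (1 + exp(-2*I*pi/3))] = 3/3 = 1
  <chi_rho, chi_2> = (1/3)[1*(2)*conj(1) + 1*(-1)*conj(exp(-2*I*pi/3)) + 1*(-1)*conj(exp(2*I*pi/3))]
      = (1/3)[(2) + (1 + exp(-2*I*pi/3)) + (1 + exp(2*I*pi/3))] = 3/3 = 1
(Exp terms are combined using exp(i*s)*conj(exp(i*t)) = exp(i*(s-t)), and sums of them are collapsed using the identity that for every m > 1 the m distinct m-th roots of unity sum to 0, e.g. 1 + exp(2*I*pi/3) + exp(-2*I*pi/3) = 0.)
Dimension check: dim(rho) = sum (mult * dim) = 0*1 + 1*1 + 1*1 = 2 = chi_rho(e) = 2.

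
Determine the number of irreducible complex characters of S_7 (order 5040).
15

Justification: The number of irreducible complex representations of a finite group equals its number of conjugacy classes. Conjugacy classes in S_7 correspond to cycle types, i.e. partitions of 7; there are p(7) = 15 of them, so S_7 (order 5040) has exactly 15 irreducible complex representations.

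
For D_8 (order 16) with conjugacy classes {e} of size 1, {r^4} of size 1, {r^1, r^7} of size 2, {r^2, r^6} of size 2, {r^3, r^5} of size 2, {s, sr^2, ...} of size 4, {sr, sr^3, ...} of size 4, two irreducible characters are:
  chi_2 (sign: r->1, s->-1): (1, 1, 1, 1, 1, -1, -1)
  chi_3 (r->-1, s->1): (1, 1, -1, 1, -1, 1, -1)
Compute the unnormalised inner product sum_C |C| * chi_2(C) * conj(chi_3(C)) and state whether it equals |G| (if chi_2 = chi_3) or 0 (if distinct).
Sum = 0; so <chi_2, chi_3> = 0 (distinct irreducibles are orthogonal).

Solution. Compute term by term over conjugacy classes (|C| * chi_2(C) * conj(chi_3(C))):
  1*(1)*conj(1) + 1*(1)*conj(1) + 2*(1)*conj(-1) + 2*(1)*conj(1) + 2*(1)*conj(-1) + 4*(-1)*conj(1) + 4*(-1)*conj(-1)
  = (1) + (1) + (-2) + (2) + (-2) + (-4) + (4)
  = 0.
Dividing by |G| = 16 gives 0/16 = 0, matching the row-orthogonality relation <chi_2, chi_3> = [chi_2 = chi_3].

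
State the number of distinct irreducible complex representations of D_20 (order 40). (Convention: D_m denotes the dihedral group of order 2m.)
13

Justification: The number of irreducible complex representations of a finite group equals its number of conjugacy classes. D_20 has 13 conjugacy classes (n/2 + 3 for n even), so D_20 (order 40) has exactly 13 irreducible complex representations.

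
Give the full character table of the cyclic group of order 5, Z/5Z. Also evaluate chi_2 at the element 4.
Character table of Z/5Z (irreps indexed chi_0,...,chi_4 with chi_k(m) = zeta_5^(k*m), zeta_5 = exp(2*pi*i/5)):
  irrep \ class  {0} (size 1)  {1} (size 1)    {2} (size 1)    {3} (size 1)    {4} (size 1)  
  chi_0          1             1               1               1               1             
  chi_1          1             exp(2*I*pi/5)   exp(4*I*pi/5)   exp(-4*I*pi/5)  exp(-2*I*pi/5)
  chi_2          1             exp(4*I*pi/5)   exp(-2*I*pi/5)  exp(2*I*pi/5)   exp(-4*I*pi/5)
  chi_3          1             exp(-4*I*pi/5)  exp(2*I*pi/5)   exp(-2*I*pi/5)  exp(4*I*pi/5) 
  chi_4          1             exp(-2*I*pi/5)  exp(-4*I*pi/5)  exp(4*I*pi/5)   exp(2*I*pi/5) 

Spot check: chi_2(4) = zeta_5^(2*4) = zeta_5^8 = exp(-4*I*pi/5).

Why: Z/5Z is abelian, so all 5 irreducible complex representations are 1-dimensional. They are given by chi_k(m) = zeta_5^(k*m) for k = 0,...,4. Row orthogonality: sum_m chi_k(m) conj(chi_l(m)) = 5 * [k = l].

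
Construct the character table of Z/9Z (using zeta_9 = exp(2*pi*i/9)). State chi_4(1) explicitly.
Character table of Z/9Z (irreps indexed chi_0,...,chi_8 with chi_k(m) = zeta_9^(k*m), zeta_9 = exp(2*pi*i/9)):
  irrep \ class  {0} (size 1)  {1} (size 1)    {2} (size 1)    {3} (size 1)    {4} (size 1)    {5} (size 1)    {6} (size 1)    {7} (size 1)    {8} (size 1)  
  chi_0          1             1               1               1               1               1               1               1               1             
  chi_1          1             exp(2*I*pi/9)   exp(4*I*pi/9)   exp(2*I*pi/3)   exp(8*I*pi/9)   exp(-8*I*pi/9)  exp(-2*I*pi/3)  exp(-4*I*pi/9)  exp(-2*I*pi/9)
  chi_2          1             exp(4*I*pi/9)   exp(8*I*pi/9)   exp(-2*I*pi/3)  exp(-2*I*pi/9)  exp(2*I*pi/9)   exp(2*I*pi/3)   exp(-8*I*pi/9)  exp(-4*I*pi/9)
  chi_3          1             exp(2*I*pi/3)   exp(-2*I*pi/3)  1               exp(2*I*pi/3)   exp(-2*I*pi/3)  1               exp(2*I*pi/3)   exp(-2*I*pi/3)
  chi_4          1             exp(8*I*pi/9)   exp(-2*I*pi/9)  exp(2*I*pi/3)   exp(-4*I*pi/9)  exp(4*I*pi/9)   exp(-2*I*pi/3)  exp(2*I*pi/9)   exp(-8*I*pi/9)
  chi_5          1             exp(-8*I*pi/9)  exp(2*I*pi/9)   exp(-2*I*pi/3)  exp(4*I*pi/9)   exp(-4*I*pi/9)  exp(2*I*pi/3)   exp(-2*I*pi/9)  exp(8*I*pi/9) 
  chi_6          1             exp(-2*I*pi/3)  exp(2*I*pi/3)   1               exp(-2*I*pi/3)  exp(2*I*pi/3)   1               exp(-2*I*pi/3)  exp(2*I*pi/3) 
  chi_7          1             exp(-4*I*pi/9)  exp(-8*I*pi/9)  exp(2*I*pi/3)   exp(2*I*pi/9)   exp(-2*I*pi/9)  exp(-2*I*pi/3)  exp(8*I*pi/9)   exp(4*I*pi/9) 
  chi_8          1             exp(-2*I*pi/9)  exp(-4*I*pi/9)  exp(-2*I*pi/3)  exp(-8*I*pi/9)  exp(8*I*pi/9)   exp(2*I*pi/3)   exp(4*I*pi/9)   exp(2*I*pi/9) 

Spot check: chi_4(1) = zeta_9^(4*1) = zeta_9^4 = exp(8*I*pi/9).

Reasoning: Z/9Z is abelian, so all 9 irreducible complex representations are 1-dimensional. They are given by chi_k(m) = zeta_9^(k*m) for k = 0,...,8. Row orthogonality: sum_m chi_k(m) conj(chi_l(m)) = 9 * [k = l].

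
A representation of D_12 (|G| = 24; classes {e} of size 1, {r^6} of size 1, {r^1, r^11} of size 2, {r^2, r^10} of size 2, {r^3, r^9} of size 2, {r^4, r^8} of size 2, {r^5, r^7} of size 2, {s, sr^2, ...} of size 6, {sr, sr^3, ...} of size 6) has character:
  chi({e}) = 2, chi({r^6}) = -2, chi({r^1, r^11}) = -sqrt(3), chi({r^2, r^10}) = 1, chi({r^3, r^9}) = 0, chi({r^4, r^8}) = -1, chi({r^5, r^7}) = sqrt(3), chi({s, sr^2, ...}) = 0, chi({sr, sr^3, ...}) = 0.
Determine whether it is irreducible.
Irreducible: <chi, chi> = 1.

Working: <chi, chi> = (1/|G|) sum_C |C| * |chi(C)|^2 = (1/24)[1*|2|^2 + 1*|-2|^2 + 2*|-sqrt(3)|^2 + 2*|1|^2 + 2*|0|^2 + 2*|-1|^2 + 2*|sqrt(3)|^2 + 6*|0|^2 + 6*|0|^2]
  = (1/24)[(4) + (4) + (6) + (2) + (0) + (2) + (6) + (0) + (0)] = 24/24 = 1.
A character is irreducible iff <chi, chi> = 1, so this representation is irreducible.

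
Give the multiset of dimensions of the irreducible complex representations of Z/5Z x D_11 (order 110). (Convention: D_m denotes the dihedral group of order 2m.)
Dimensions: 1, 1, 1, 1, 1, 1, 1, 1, 1, 1, 2, 2, 2, 2, 2, 2, 2, 2, 2, 2, 2, 2, 2, 2, 2, 2, 2, 2, 2, 2, 2, 2, 2, 2, 2

Derivation: There are 35 irreducibles (= number of conjugacy classes). Their dimensions d_i satisfy sum d_i^2 = |G| = 110: 1 + 1 + 1 + 1 + 1 + 1 + 1 + 1 + 1 + 1 + 4 + 4 + 4 + 4 + 4 + 4 + 4 + 4 + 4 + 4 + 4 + 4 + 4 + 4 + 4 + 4 + 4 + 4 + 4 + 4 + 4 + 4 + 4 + 4 + 4 = 110. (For the product with Z/5Z: each of the 5 1-dim characters of Z/5Z tensors with each irrep of D_11, giving 5 copies of each D_11-dimension.)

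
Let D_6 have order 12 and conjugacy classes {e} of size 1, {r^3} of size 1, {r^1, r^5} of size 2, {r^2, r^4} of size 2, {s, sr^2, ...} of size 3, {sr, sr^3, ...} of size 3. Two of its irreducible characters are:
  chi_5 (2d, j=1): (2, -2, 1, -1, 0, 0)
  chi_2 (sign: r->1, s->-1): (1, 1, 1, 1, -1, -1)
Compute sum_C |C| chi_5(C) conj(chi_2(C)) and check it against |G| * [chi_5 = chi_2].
Sum = 0; so <chi_5, chi_2> = 0 (distinct irreducibles are orthogonal).

Justification: Compute term by term over conjugacy classes (|C| * chi_5(C) * conj(chi_2(C))):
  1*(2)*conj(1) + 1*(-2)*conj(1) + 2*(1)*conj(1) + 2*(-1)*conj(1) + 3*(0)*conj(-1) + 3*(0)*conj(-1)
  = (2) + (-2) + (2) + (-2) + (0) + (0)
  = 0.
Dividing by |G| = 12 gives 0/12 = 0, matching the row-orthogonality relation <chi_5, chi_2> = [chi_5 = chi_2].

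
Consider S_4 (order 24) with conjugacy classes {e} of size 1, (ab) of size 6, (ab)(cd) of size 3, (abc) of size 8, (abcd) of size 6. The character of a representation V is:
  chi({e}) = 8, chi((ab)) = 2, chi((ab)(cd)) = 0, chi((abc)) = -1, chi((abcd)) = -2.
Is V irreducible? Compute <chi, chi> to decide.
Not irreducible (reducible): <chi, chi> = 5 > 1.

Derivation: <chi, chi> = (1/|G|) sum_C |C| * |chi(C)|^2 = (1/24)[1*|8|^2 + 6*|2|^2 + 3*|0|^2 + 8*|-1|^2 + 6*|-2|^2]
  = (1/24)[(64) + (24) + (0) + (8) + (24)] = 120/24 = 5.
A character is irreducible iff <chi, chi> = 1, so this representation is reducible.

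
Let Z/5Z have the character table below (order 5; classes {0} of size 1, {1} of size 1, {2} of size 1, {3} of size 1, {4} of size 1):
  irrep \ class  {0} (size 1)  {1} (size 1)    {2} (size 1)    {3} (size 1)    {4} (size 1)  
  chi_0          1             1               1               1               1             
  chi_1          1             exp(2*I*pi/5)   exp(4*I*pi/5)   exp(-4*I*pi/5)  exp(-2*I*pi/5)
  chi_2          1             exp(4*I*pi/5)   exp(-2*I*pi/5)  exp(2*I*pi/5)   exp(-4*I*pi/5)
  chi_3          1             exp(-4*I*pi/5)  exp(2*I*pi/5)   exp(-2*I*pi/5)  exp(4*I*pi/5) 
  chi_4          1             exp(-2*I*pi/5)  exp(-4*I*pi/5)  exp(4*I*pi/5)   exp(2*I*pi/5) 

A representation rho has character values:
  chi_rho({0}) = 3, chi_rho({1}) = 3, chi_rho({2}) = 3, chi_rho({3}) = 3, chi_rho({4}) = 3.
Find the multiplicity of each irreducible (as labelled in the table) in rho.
Multiplicities: chi_0: 3, chi_1: 0, chi_2: 0, chi_3: 0, chi_4: 0.

Proof sketch: Use <chi_rho, chi> = (1/|G|) sum_C |C| * chi_rho(C) * conj(chi(C)) with |G| = 5 for each irreducible chi in the table:
  <chi_rho, chi_0> = (1/5)[1*(3)*conj(1) + 1*(3)*conj(1) + 1*(3)*conj(1) + 1*(3)*conj(1) + 1*(3)*conj(1)]
      = (1/5)[(3) + (3) + (3) + (3) + (3)] = 15/5 = 3
  <chi_rho, chi_1> = (1/5)[1*(3)*conj(1) + 1*(3)*conj(exp(2*I*pi/5)) + 1*(3)*conj(exp(4*I*pi/5)) + 1*(3)*conj(exp(-4*I*pi/5)) + 1*(3)*conj(exp(-2*I*pi/5))]
      = (1/5)[(3) + (3*exp(-2*I*pi/5)) + (3*exp(-4*I*pi/5)) + (3*exp(4*I*pi/5)) + (3*exp(2*I*pi/5))] = 0/5 = 0
  <chi_rho, chi_2> = (1/5)[1*(3)*conj(1) + 1*(3)*conj(exp(4*I*pi/5)) + 1*(3)*conj(exp(-2*I*pi/5)) + 1*(3)*conj(exp(2*I*pi/5)) + 1*(3)*conj(exp(-4*I*pi/5))]
      = (1/5)[(3) + (3*exp(-4*I*pi/5)) + (3*exp(2*I*pi/5)) + (3*exp(-2*I*pi/5)) + (3*exp(4*I*pi/5))] = 0/5 = 0
  <chi_rho, chi_3> = (1/5)[1*(3)*conj(1) + 1*(3)*conj(exp(-4*I*pi/5)) + 1*(3)*conj(exp(2*I*pi/5)) + 1*(3)*conj(exp(-2*I*pi/5)) + 1*(3)*conj(exp(4*I*pi/5))]
      = (1/5)[(3) + (3*exp(4*I*pi/5)) + (3*exp(-2*I*pi/5)) + (3*exp(2*I*pi/5)) + (3*exp(-4*I*pi/5))] = 0/5 = 0
  <chi_rho, chi_4> = (1/5)[1*(3)*conj(1) + 1*(3)*conj(exp(-2*I*pi/5)) + 1*(3)*conj(exp(-4*I*pi/5)) + 1*(3)*conj(exp(4*I*pi/5)) + 1*(3)*conj(exp(2*I*pi/5))]
      = (1/5)[(3) + (3*exp(2*I*pi/5)) + (3*exp(4*I*pi/5)) + (3*exp(-4*I*pi/5)) + (3*exp(-2*I*pi/5))] = 0/5 = 0
(Exp terms are combined using exp(i*s)*conj(exp(i*t)) = exp(i*(s-t)), and sums of them are collapsed using the identity that for every m > 1 the m distinct m-th roots of unity sum to 0, e.g. 1 + exp(2*I*pi/3) + exp(-2*I*pi/3) = 0.)
Dimension check: dim(rho) = sum (mult * dim) = 3*1 + 0*1 + 0*1 + 0*1 + 0*1 = 3 = chi_rho(e) = 3.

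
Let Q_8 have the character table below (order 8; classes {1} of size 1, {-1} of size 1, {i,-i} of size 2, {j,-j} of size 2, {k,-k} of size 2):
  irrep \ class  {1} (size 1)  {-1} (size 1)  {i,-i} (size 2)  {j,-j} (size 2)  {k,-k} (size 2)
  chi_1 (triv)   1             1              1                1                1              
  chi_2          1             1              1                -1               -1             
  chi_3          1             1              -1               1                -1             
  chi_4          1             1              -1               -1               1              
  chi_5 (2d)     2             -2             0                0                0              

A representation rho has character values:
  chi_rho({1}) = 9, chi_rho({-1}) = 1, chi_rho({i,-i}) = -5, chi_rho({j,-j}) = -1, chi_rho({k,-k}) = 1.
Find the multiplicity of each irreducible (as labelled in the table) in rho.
Multiplicities: chi_1: 0, chi_2: 0, chi_3: 2, chi_4: 3, chi_5: 2.

Reasoning: Use <chi_rho, chi> = (1/|G|) sum_C |C| * chi_rho(C) * conj(chi(C)) with |G| = 8 for each irreducible chi in the table:
  <chi_rho, chi_1> = (1/8)[1*(9)*conj(1) + 1*(1)*conj(1) + 2*(-5)*conj(1) + 2*(-1)*conj(1) + 2*(1)*conj(1)]
      = (1/8)[(9) + (1) + (-10) + (-2) + (2)] = 0/8 = 0
  <chi_rho, chi_2> = (1/8)[1*(9)*conj(1) + 1*(1)*conj(1) + 2*(-5)*conj(1) + 2*(-1)*conj(-1) + 2*(1)*conj(-1)]
      = (1/8)[(9) + (1) + (-10) + (2) + (-2)] = 0/8 = 0
  <chi_rho, chi_3> = (1/8)[1*(9)*conj(1) + 1*(1)*conj(1) + 2*(-5)*conj(-1) + 2*(-1)*conj(1) + 2*(1)*conj(-1)]
      = (1/8)[(9) + (1) + (10) + (-2) + (-2)] = 16/8 = 2
  <chi_rho, chi_4> = (1/8)[1*(9)*conj(1) + 1*(1)*conj(1) + 2*(-5)*conj(-1) + 2*(-1)*conj(-1) + 2*(1)*conj(1)]
      = (1/8)[(9) + (1) + (10) + (2) + (2)] = 24/8 = 3
  <chi_rho, chi_5> = (1/8)[1*(9)*conj(2) + 1*(1)*conj(-2) + 2*(-5)*conj(0) + 2*(-1)*conj(0) + 2*(1)*conj(0)]
      = (1/8)[(18) + (-2) + (0) + (0) + (0)] = 16/8 = 2
Dimension check: dim(rho) = sum (mult * dim) = 0*1 + 0*1 + 2*1 + 3*1 + 2*2 = 9 = chi_rho(e) = 9.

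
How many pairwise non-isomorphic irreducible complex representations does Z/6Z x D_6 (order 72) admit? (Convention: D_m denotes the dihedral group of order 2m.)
36

Reasoning: The number of irreducible complex representations of a finite group equals its number of conjugacy classes. For a direct product, #classes(G x H) = #classes(G) * #classes(H). Z/6Z has 6 classes (abelian), D_6 has 6 classes, so 6 * 6 = 36, so Z/6Z x D_6 (order 72) has exactly 36 irreducible complex representations.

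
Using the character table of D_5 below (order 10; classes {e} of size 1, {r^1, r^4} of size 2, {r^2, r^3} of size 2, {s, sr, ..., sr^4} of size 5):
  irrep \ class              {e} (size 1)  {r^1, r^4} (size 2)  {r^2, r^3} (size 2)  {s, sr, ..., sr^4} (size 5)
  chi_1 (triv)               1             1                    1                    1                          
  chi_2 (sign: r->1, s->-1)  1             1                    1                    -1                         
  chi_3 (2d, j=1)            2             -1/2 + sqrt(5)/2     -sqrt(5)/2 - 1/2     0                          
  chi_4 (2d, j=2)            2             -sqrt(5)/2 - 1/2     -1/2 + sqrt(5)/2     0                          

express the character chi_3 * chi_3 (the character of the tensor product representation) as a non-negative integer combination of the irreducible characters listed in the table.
chi_3 tensor chi_3 = chi_1 + chi_2 + chi_4 (all other irreducibles have multiplicity 0).

Explanation: The character of a tensor product is the pointwise product (chi_3 * chi_3)(C) = chi_3(C) * chi_3(C):
  {e}: (2)*(2), {r^1, r^4}: (-1/2 + sqrt(5)/2)*(-1/2 + sqrt(5)/2), {r^2, r^3}: (-sqrt(5)/2 - 1/2)*(-sqrt(5)/2 - 1/2), {s, sr, ..., sr^4}: (0)*(0)
so (chi_3 * chi_3) takes values
  {e} -> 4, {r^1, r^4} -> 3/2 - sqrt(5)/2, {r^2, r^3} -> sqrt(5)/2 + 3/2, {s, sr, ..., sr^4} -> 0.
Now take the inner product of this character with each irreducible chi from the table, <chi_3*chi_3, chi> = (1/10) sum_C |C| (chi_3*chi_3)(C) conj(chi(C)):
  <chi_3*chi_3, chi_1> = (1/10)[1*(4)*conj(1) + 2*(3/2 - sqrt(5)/2)*conj(1) + 2*(sqrt(5)/2 + 3/2)*conj(1) + 5*(0)*conj(1)]
      = (1/10)[(4) + (3 - sqrt(5)) + (sqrt(5) + 3) + (0)] = 10/10 = 1
  <chi_3*chi_3, chi_2> = (1/10)[1*(4)*conj(1) + 2*(3/2 - sqrt(5)/2)*conj(1) + 2*(sqrt(5)/2 + 3/2)*conj(1) + 5*(0)*conj(-1)]
      = (1/10)[(4) + (3 - sqrt(5)) + (sqrt(5) + 3) + (0)] = 10/10 = 1
  <chi_3*chi_3, chi_3> = (1/10)[1*(4)*conj(2) + 2*(3/2 - sqrt(5)/2)*conj(-1/2 + sqrt(5)/2) + 2*(sqrt(5)/2 + 3/2)*conj(-sqrt(5)/2 - 1/2) + 5*(0)*conj(0)]
      = (1/10)[(8) + (-4 + 2*sqrt(5)) + (-2*sqrt(5) - 4) + (0)] = 0/10 = 0
  <chi_3*chi_3, chi_4> = (1/10)[1*(4)*conj(2) + 2*(3/2 - sqrt(5)/2)*conj(-sqrt(5)/2 - 1/2) + 2*(sqrt(5)/2 + 3/2)*conj(-1/2 + sqrt(5)/2) + 5*(0)*conj(0)]
      = (1/10)[(8) + (1 - sqrt(5)) + (1 + sqrt(5)) + (0)] = 10/10 = 1
Hence the multiplicities are chi_1: 1, chi_2: 1, chi_4: 1. Dimension check: dim(chi_3)*dim(chi_3) = 2*2 = 4 and sum (mult * dim) = 1*1 + 1*1 + 1*2 = 4.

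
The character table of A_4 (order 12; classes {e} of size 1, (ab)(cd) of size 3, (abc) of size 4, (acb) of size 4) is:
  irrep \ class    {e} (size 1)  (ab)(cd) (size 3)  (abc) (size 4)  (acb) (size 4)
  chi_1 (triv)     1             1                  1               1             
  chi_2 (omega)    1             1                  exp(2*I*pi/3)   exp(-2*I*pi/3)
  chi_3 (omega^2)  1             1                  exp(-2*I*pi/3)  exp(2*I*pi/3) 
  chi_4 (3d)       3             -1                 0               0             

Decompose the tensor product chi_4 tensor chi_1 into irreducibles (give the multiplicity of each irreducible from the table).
chi_4 tensor chi_1 = chi_4 (all other irreducibles have multiplicity 0).

Justification: The character of a tensor product is the pointwise product (chi_4 * chi_1)(C) = chi_4(C) * chi_1(C):
  {e}: (3)*(1), (ab)(cd): (-1)*(1), (abc): (0)*(1), (acb): (0)*(1)
so (chi_4 * chi_1) takes values
  {e} -> 3, (ab)(cd) -> -1, (abc) -> 0, (acb) -> 0.
Now take the inner product of this character with each irreducible chi from the table, <chi_4*chi_1, chi> = (1/12) sum_C |C| (chi_4*chi_1)(C) conj(chi(C)):
  <chi_4*chi_1, chi_1> = (1/12)[1*(3)*conj(1) + 3*(-1)*conj(1) + 4*(0)*conj(1) + 4*(0)*conj(1)]
      = (1/12)[(3) + (-3) + (0) + (0)] = 0/12 = 0
  <chi_4*chi_1, chi_2> = (1/12)[1*(3)*conj(1) + 3*(-1)*conj(1) + 4*(0)*conj(exp(2*I*pi/3)) + 4*(0)*conj(exp(-2*I*pi/3))]
      = (1/12)[(3) + (-3) + (0) + (0)] = 0/12 = 0
  <chi_4*chi_1, chi_3> = (1/12)[1*(3)*conj(1) + 3*(-1)*conj(1) + 4*(0)*conj(exp(-2*I*pi/3)) + 4*(0)*conj(exp(2*I*pi/3))]
      = (1/12)[(3) + (-3) + (0) + (0)] = 0/12 = 0
  <chi_4*chi_1, chi_4> = (1/12)[1*(3)*conj(3) + 3*(-1)*conj(-1) + 4*(0)*conj(0) + 4*(0)*conj(0)]
      = (1/12)[(9) + (3) + (0) + (0)] = 12/12 = 1
(Exp terms are combined using exp(i*s)*conj(exp(i*t)) = exp(i*(s-t)), and sums of them are collapsed using the identity that for every m > 1 the m distinct m-th roots of unity sum to 0, e.g. 1 + exp(2*I*pi/3) + exp(-2*I*pi/3) = 0.)
Hence the multiplicities are chi_4: 1. Dimension check: dim(chi_4)*dim(chi_1) = 3*1 = 3 and sum (mult * dim) = 1*3 = 3.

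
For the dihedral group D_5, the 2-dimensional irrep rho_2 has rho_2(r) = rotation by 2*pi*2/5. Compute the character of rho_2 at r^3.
chi_{rho_2}(r^3) = 2*cos(2*pi*2*3/5) = -1/2 + sqrt(5)/2

Details: rho_2(r^3) is rotation by angle 2*pi*2*3/5, whose trace is 2*cos(2*pi*2*3/5) = -1/2 + sqrt(5)/2.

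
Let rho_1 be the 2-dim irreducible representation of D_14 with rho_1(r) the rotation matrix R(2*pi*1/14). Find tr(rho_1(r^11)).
chi_{rho_1}(r^11) = 2*cos(2*pi*1*11/14) = 2*cos(3*pi/7)

Why: rho_1(r^11) is rotation by angle 2*pi*1*11/14, whose trace is 2*cos(2*pi*1*11/14) = 2*cos(3*pi/7).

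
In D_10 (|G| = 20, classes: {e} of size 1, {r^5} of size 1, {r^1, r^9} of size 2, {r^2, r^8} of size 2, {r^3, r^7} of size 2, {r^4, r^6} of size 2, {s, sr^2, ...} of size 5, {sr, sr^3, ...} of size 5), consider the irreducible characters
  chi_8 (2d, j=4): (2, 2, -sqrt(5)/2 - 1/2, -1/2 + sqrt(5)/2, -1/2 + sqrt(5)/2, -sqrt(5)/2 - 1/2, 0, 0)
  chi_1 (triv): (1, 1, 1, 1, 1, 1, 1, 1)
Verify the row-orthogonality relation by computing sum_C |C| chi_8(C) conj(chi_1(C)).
Sum = 0; so <chi_8, chi_1> = 0 (distinct irreducibles are orthogonal).

Solution. Compute term by term over conjugacy classes (|C| * chi_8(C) * conj(chi_1(C))):
  1*(2)*conj(1) + 1*(2)*conj(1) + 2*(-sqrt(5)/2 - 1/2)*conj(1) + 2*(-1/2 + sqrt(5)/2)*conj(1) + 2*(-1/2 + sqrt(5)/2)*conj(1) + 2*(-sqrt(5)/2 - 1/2)*conj(1) + 5*(0)*conj(1) + 5*(0)*conj(1)
  = (2) + (2) + (-sqrt(5) - 1) + (-1 + sqrt(5)) + (-1 + sqrt(5)) + (-sqrt(5) - 1) + (0) + (0)
  = 0.
Dividing by |G| = 20 gives 0/20 = 0, matching the row-orthogonality relation <chi_8, chi_1> = [chi_8 = chi_1].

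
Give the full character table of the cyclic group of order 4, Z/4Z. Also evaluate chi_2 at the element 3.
Character table of Z/4Z (irreps indexed chi_0,...,chi_3 with chi_k(m) = zeta_4^(k*m), zeta_4 = exp(2*pi*i/4)):
  irrep \ class  {0} (size 1)  {1} (size 1)  {2} (size 1)  {3} (size 1)
  chi_0          1             1             1             1           
  chi_1          1             I             -1            -I          
  chi_2          1             -1            1             -1          
  chi_3          1             -I            -1            I           

Spot check: chi_2(3) = zeta_4^(2*3) = zeta_4^6 = -1.

Proof sketch: Z/4Z is abelian, so all 4 irreducible complex representations are 1-dimensional. They are given by chi_k(m) = zeta_4^(k*m) for k = 0,...,3. Row orthogonality: sum_m chi_k(m) conj(chi_l(m)) = 4 * [k = l].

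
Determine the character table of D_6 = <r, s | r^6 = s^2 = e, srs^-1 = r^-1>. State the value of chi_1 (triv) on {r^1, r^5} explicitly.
Conjugacy classes: {e} of size 1, {r^3} of size 1, {r^1, r^5} of size 2, {r^2, r^4} of size 2, {s, sr^2, ...} of size 3, {sr, sr^3, ...} of size 3.
Character table:
  irrep \ class              {e} (size 1)  {r^3} (size 1)  {r^1, r^5} (size 2)  {r^2, r^4} (size 2)  {s, sr^2, ...} (size 3)  {sr, sr^3, ...} (size 3)
  chi_1 (triv)               1             1               1                    1                    1                        1                       
  chi_2 (sign: r->1, s->-1)  1             1               1                    1                    -1                       -1                      
  chi_3 (r->-1, s->1)        1             -1              -1                   1                    1                        -1                      
  chi_4 (r->-1, s->-1)       1             -1              -1                   1                    -1                       1                       
  chi_5 (2d, j=1)            2             -2              1                    -1                   0                        0                       
  chi_6 (2d, j=2)            2             2               -1                   -1                   0                        0                       

Spot check: chi_1 (triv) on {r^1, r^5} = 1.

Proof sketch: D_6 has order 2*6 = 12 with 6 conjugacy classes, hence 6 irreducibles. Sum of squared dims 1 + 1 + 1 + 1 + 4 + 4 = 12 = |G|. Linear characters come from the abelianisation; the 2-dimensional irreps have character r^k -> 2*cos(2*pi*j*k/6), reflections -> 0.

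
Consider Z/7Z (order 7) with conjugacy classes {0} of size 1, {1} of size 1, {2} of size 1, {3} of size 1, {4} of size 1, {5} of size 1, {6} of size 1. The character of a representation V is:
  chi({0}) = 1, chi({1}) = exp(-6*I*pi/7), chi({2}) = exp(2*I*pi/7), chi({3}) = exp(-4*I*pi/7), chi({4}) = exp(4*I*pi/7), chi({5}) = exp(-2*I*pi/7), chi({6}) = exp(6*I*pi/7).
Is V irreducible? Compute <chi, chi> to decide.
Irreducible: <chi, chi> = 1.

Why: <chi, chi> = (1/|G|) sum_C |C| * |chi(C)|^2 = (1/7)[1*|1|^2 + 1*|exp(-6*I*pi/7)|^2 + 1*|exp(2*I*pi/7)|^2 + 1*|exp(-4*I*pi/7)|^2 + 1*|exp(4*I*pi/7)|^2 + 1*|exp(-2*I*pi/7)|^2 + 1*|exp(6*I*pi/7)|^2]
  = (1/7)[(1) + (1) + (1) + (1) + (1) + (1) + (1)] = 7/7 = 1.
(Exp terms are combined using exp(i*s)*conj(exp(i*t)) = exp(i*(s-t)), and sums of them are collapsed using the identity that for every m > 1 the m distinct m-th roots of unity sum to 0, e.g. 1 + exp(2*I*pi/3) + exp(-2*I*pi/3) = 0.)
A character is irreducible iff <chi, chi> = 1, so this representation is irreducible.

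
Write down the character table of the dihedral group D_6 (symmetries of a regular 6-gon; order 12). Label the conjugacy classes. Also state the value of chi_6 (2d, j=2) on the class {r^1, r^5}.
Conjugacy classes: {e} of size 1, {r^3} of size 1, {r^1, r^5} of size 2, {r^2, r^4} of size 2, {s, sr^2, ...} of size 3, {sr, sr^3, ...} of size 3.
Character table:
  irrep \ class              {e} (size 1)  {r^3} (size 1)  {r^1, r^5} (size 2)  {r^2, r^4} (size 2)  {s, sr^2, ...} (size 3)  {sr, sr^3, ...} (size 3)
  chi_1 (triv)               1             1               1                    1                    1                        1                       
  chi_2 (sign: r->1, s->-1)  1             1               1                    1                    -1                       -1                      
  chi_3 (r->-1, s->1)        1             -1              -1                   1                    1                        -1                      
  chi_4 (r->-1, s->-1)       1             -1              -1                   1                    -1                       1                       
  chi_5 (2d, j=1)            2             -2              1                    -1                   0                        0                       
  chi_6 (2d, j=2)            2             2               -1                   -1                   0                        0                       

Spot check: chi_6 (2d, j=2) on {r^1, r^5} = -1.

Details: D_6 has order 2*6 = 12 with 6 conjugacy classes, hence 6 irreducibles. Sum of squared dims 1 + 1 + 1 + 1 + 4 + 4 = 12 = |G|. Linear characters come from the abelianisation; the 2-dimensional irreps have character r^k -> 2*cos(2*pi*j*k/6), reflections -> 0.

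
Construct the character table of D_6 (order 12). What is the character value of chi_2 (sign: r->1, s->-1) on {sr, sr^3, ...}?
Conjugacy classes: {e} of size 1, {r^3} of size 1, {r^1, r^5} of size 2, {r^2, r^4} of size 2, {s, sr^2, ...} of size 3, {sr, sr^3, ...} of size 3.
Character table:
  irrep \ class              {e} (size 1)  {r^3} (size 1)  {r^1, r^5} (size 2)  {r^2, r^4} (size 2)  {s, sr^2, ...} (size 3)  {sr, sr^3, ...} (size 3)
  chi_1 (triv)               1             1               1                    1                    1                        1                       
  chi_2 (sign: r->1, s->-1)  1             1               1                    1                    -1                       -1                      
  chi_3 (r->-1, s->1)        1             -1              -1                   1                    1                        -1                      
  chi_4 (r->-1, s->-1)       1             -1              -1                   1                    -1                       1                       
  chi_5 (2d, j=1)            2             -2              1                    -1                   0                        0                       
  chi_6 (2d, j=2)            2             2               -1                   -1                   0                        0                       

Spot check: chi_2 (sign: r->1, s->-1) on {sr, sr^3, ...} = -1.

D_6 has order 2*6 = 12 with 6 conjugacy classes, hence 6 irreducibles. Sum of squared dims 1 + 1 + 1 + 1 + 4 + 4 = 12 = |G|. Linear characters come from the abelianisation; the 2-dimensional irreps have character r^k -> 2*cos(2*pi*j*k/6), reflections -> 0.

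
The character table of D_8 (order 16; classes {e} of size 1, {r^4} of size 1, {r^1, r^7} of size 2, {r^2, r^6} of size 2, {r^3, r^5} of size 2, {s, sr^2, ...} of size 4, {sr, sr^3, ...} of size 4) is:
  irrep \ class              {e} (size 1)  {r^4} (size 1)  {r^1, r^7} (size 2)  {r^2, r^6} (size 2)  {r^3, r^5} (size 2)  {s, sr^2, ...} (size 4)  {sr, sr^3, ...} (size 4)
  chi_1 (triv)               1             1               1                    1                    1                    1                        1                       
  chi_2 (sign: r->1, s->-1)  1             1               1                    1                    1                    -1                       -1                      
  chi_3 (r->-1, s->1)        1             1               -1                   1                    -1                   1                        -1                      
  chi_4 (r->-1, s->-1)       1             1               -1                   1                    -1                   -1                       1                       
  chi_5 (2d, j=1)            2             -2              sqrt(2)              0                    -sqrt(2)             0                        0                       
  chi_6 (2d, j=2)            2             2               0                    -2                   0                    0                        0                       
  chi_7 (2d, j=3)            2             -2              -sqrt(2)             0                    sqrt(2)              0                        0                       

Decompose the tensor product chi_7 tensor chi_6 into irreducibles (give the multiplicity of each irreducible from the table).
chi_7 tensor chi_6 = chi_5 + chi_7 (all other irreducibles have multiplicity 0).

Explanation: The character of a tensor product is the pointwise product (chi_7 * chi_6)(C) = chi_7(C) * chi_6(C):
  {e}: (2)*(2), {r^4}: (-2)*(2), {r^1, r^7}: (-sqrt(2))*(0), {r^2, r^6}: (0)*(-2), {r^3, r^5}: (sqrt(2))*(0), {s, sr^2, ...}: (0)*(0), {sr, sr^3, ...}: (0)*(0)
so (chi_7 * chi_6) takes values
  {e} -> 4, {r^4} -> -4, {r^1, r^7} -> 0, {r^2, r^6} -> 0, {r^3, r^5} -> 0, {s, sr^2, ...} -> 0, {sr, sr^3, ...} -> 0.
Now take the inner product of this character with each irreducible chi from the table, <chi_7*chi_6, chi> = (1/16) sum_C |C| (chi_7*chi_6)(C) conj(chi(C)):
  <chi_7*chi_6, chi_1> = (1/16)[1*(4)*conj(1) + 1*(-4)*conj(1) + 2*(0)*conj(1) + 2*(0)*conj(1) + 2*(0)*conj(1) + 4*(0)*conj(1) + 4*(0)*conj(1)]
      = (1/16)[(4) + (-4) + (0) + (0) + (0) + (0) + (0)] = 0/16 = 0
  <chi_7*chi_6, chi_2> = (1/16)[1*(4)*conj(1) + 1*(-4)*conj(1) + 2*(0)*conj(1) + 2*(0)*conj(1) + 2*(0)*conj(1) + 4*(0)*conj(-1) + 4*(0)*conj(-1)]
      = (1/16)[(4) + (-4) + (0) + (0) + (0) + (0) + (0)] = 0/16 = 0
  <chi_7*chi_6, chi_3> = (1/16)[1*(4)*conj(1) + 1*(-4)*conj(1) + 2*(0)*conj(-1) + 2*(0)*conj(1) + 2*(0)*conj(-1) + 4*(0)*conj(1) + 4*(0)*conj(-1)]
      = (1/16)[(4) + (-4) + (0) + (0) + (0) + (0) + (0)] = 0/16 = 0
  <chi_7*chi_6, chi_4> = (1/16)[1*(4)*conj(1) + 1*(-4)*conj(1) + 2*(0)*conj(-1) + 2*(0)*conj(1) + 2*(0)*conj(-1) + 4*(0)*conj(-1) + 4*(0)*conj(1)]
      = (1/16)[(4) + (-4) + (0) + (0) + (0) + (0) + (0)] = 0/16 = 0
  <chi_7*chi_6, chi_5> = (1/16)[1*(4)*conj(2) + 1*(-4)*conj(-2) + 2*(0)*conj(sqrt(2)) + 2*(0)*conj(0) + 2*(0)*conj(-sqrt(2)) + 4*(0)*conj(0) + 4*(0)*conj(0)]
      = (1/16)[(8) + (8) + (0) + (0) + (0) + (0) + (0)] = 16/16 = 1
  <chi_7*chi_6, chi_6> = (1/16)[1*(4)*conj(2) + 1*(-4)*conj(2) + 2*(0)*conj(0) + 2*(0)*conj(-2) + 2*(0)*conj(0) + 4*(0)*conj(0) + 4*(0)*conj(0)]
      = (1/16)[(8) + (-8) + (0) + (0) + (0) + (0) + (0)] = 0/16 = 0
  <chi_7*chi_6, chi_7> = (1/16)[1*(4)*conj(2) + 1*(-4)*conj(-2) + 2*(0)*conj(-sqrt(2)) + 2*(0)*conj(0) + 2*(0)*conj(sqrt(2)) + 4*(0)*conj(0) + 4*(0)*conj(0)]
      = (1/16)[(8) + (8) + (0) + (0) + (0) + (0) + (0)] = 16/16 = 1
Hence the multiplicities are chi_5: 1, chi_7: 1. Dimension check: dim(chi_7)*dim(chi_6) = 2*2 = 4 and sum (mult * dim) = 1*2 + 1*2 = 4.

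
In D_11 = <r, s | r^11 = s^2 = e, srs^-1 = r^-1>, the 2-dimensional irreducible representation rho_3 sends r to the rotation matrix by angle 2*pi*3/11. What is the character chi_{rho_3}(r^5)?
chi_{rho_3}(r^5) = 2*cos(2*pi*3*5/11) = -2*cos(3*pi/11)

Justification: rho_3(r^5) is rotation by angle 2*pi*3*5/11, whose trace is 2*cos(2*pi*3*5/11) = -2*cos(3*pi/11).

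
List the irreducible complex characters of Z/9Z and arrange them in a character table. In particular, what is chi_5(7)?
Character table of Z/9Z (irreps indexed chi_0,...,chi_8 with chi_k(m) = zeta_9^(k*m), zeta_9 = exp(2*pi*i/9)):
  irrep \ class  {0} (size 1)  {1} (size 1)    {2} (size 1)    {3} (size 1)    {4} (size 1)    {5} (size 1)    {6} (size 1)    {7} (size 1)    {8} (size 1)  
  chi_0          1             1               1               1               1               1               1               1               1             
  chi_1          1             exp(2*I*pi/9)   exp(4*I*pi/9)   exp(2*I*pi/3)   exp(8*I*pi/9)   exp(-8*I*pi/9)  exp(-2*I*pi/3)  exp(-4*I*pi/9)  exp(-2*I*pi/9)
  chi_2          1             exp(4*I*pi/9)   exp(8*I*pi/9)   exp(-2*I*pi/3)  exp(-2*I*pi/9)  exp(2*I*pi/9)   exp(2*I*pi/3)   exp(-8*I*pi/9)  exp(-4*I*pi/9)
  chi_3          1             exp(2*I*pi/3)   exp(-2*I*pi/3)  1               exp(2*I*pi/3)   exp(-2*I*pi/3)  1               exp(2*I*pi/3)   exp(-2*I*pi/3)
  chi_4          1             exp(8*I*pi/9)   exp(-2*I*pi/9)  exp(2*I*pi/3)   exp(-4*I*pi/9)  exp(4*I*pi/9)   exp(-2*I*pi/3)  exp(2*I*pi/9)   exp(-8*I*pi/9)
  chi_5          1             exp(-8*I*pi/9)  exp(2*I*pi/9)   exp(-2*I*pi/3)  exp(4*I*pi/9)   exp(-4*I*pi/9)  exp(2*I*pi/3)   exp(-2*I*pi/9)  exp(8*I*pi/9) 
  chi_6          1             exp(-2*I*pi/3)  exp(2*I*pi/3)   1               exp(-2*I*pi/3)  exp(2*I*pi/3)   1               exp(-2*I*pi/3)  exp(2*I*pi/3) 
  chi_7          1             exp(-4*I*pi/9)  exp(-8*I*pi/9)  exp(2*I*pi/3)   exp(2*I*pi/9)   exp(-2*I*pi/9)  exp(-2*I*pi/3)  exp(8*I*pi/9)   exp(4*I*pi/9) 
  chi_8          1             exp(-2*I*pi/9)  exp(-4*I*pi/9)  exp(-2*I*pi/3)  exp(-8*I*pi/9)  exp(8*I*pi/9)   exp(2*I*pi/3)   exp(4*I*pi/9)   exp(2*I*pi/9) 

Spot check: chi_5(7) = zeta_9^(5*7) = zeta_9^35 = exp(-2*I*pi/9).

Working: Z/9Z is abelian, so all 9 irreducible complex representations are 1-dimensional. They are given by chi_k(m) = zeta_9^(k*m) for k = 0,...,8. Row orthogonality: sum_m chi_k(m) conj(chi_l(m)) = 9 * [k = l].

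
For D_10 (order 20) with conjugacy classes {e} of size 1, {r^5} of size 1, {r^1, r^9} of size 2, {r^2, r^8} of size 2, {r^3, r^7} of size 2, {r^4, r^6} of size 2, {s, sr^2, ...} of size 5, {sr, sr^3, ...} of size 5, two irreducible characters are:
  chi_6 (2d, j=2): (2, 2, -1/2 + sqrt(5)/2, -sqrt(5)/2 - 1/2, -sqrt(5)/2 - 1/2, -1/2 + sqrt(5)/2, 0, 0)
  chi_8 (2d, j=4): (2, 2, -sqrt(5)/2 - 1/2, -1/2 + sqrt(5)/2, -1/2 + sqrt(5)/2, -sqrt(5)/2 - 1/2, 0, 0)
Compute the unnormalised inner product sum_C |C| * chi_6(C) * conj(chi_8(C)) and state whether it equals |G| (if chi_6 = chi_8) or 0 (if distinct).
Sum = 0; so <chi_6, chi_8> = 0 (distinct irreducibles are orthogonal).

Details: Compute term by term over conjugacy classes (|C| * chi_6(C) * conj(chi_8(C))):
  1*(2)*conj(2) + 1*(2)*conj(2) + 2*(-1/2 + sqrt(5)/2)*conj(-sqrt(5)/2 - 1/2) + 2*(-sqrt(5)/2 - 1/2)*conj(-1/2 + sqrt(5)/2) + 2*(-sqrt(5)/2 - 1/2)*conj(-1/2 + sqrt(5)/2) + 2*(-1/2 + sqrt(5)/2)*conj(-sqrt(5)/2 - 1/2) + 5*(0)*conj(0) + 5*(0)*conj(0)
  = (4) + (4) + (-2) + (-2) + (-2) + (-2) + (0) + (0)
  = 0.
Dividing by |G| = 20 gives 0/20 = 0, matching the row-orthogonality relation <chi_6, chi_8> = [chi_6 = chi_8].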